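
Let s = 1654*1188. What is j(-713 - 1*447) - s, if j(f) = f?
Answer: -1966112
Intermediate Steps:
s = 1964952
j(-713 - 1*447) - s = (-713 - 1*447) - 1*1964952 = (-713 - 447) - 1964952 = -1160 - 1964952 = -1966112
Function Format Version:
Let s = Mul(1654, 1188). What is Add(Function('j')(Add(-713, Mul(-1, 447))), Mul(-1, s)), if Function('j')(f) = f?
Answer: -1966112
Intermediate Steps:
s = 1964952
Add(Function('j')(Add(-713, Mul(-1, 447))), Mul(-1, s)) = Add(Add(-713, Mul(-1, 447)), Mul(-1, 1964952)) = Add(Add(-713, -447), -1964952) = Add(-1160, -1964952) = -1966112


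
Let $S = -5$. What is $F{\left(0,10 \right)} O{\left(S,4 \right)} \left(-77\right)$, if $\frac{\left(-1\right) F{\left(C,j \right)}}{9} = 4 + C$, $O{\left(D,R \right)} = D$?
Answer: $-13860$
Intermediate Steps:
$F{\left(C,j \right)} = -36 - 9 C$ ($F{\left(C,j \right)} = - 9 \left(4 + C\right) = -36 - 9 C$)
$F{\left(0,10 \right)} O{\left(S,4 \right)} \left(-77\right) = \left(-36 - 0\right) \left(-5\right) \left(-77\right) = \left(-36 + 0\right) \left(-5\right) \left(-77\right) = \left(-36\right) \left(-5\right) \left(-77\right) = 180 \left(-77\right) = -13860$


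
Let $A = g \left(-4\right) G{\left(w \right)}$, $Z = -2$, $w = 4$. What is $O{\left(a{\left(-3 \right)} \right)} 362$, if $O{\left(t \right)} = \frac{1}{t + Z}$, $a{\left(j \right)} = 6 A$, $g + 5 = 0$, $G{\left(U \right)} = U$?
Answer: $\frac{181}{239} \approx 0.75732$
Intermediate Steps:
$g = -5$ ($g = -5 + 0 = -5$)
$A = 80$ ($A = \left(-5\right) \left(-4\right) 4 = 20 \cdot 4 = 80$)
$a{\left(j \right)} = 480$ ($a{\left(j \right)} = 6 \cdot 80 = 480$)
$O{\left(t \right)} = \frac{1}{-2 + t}$ ($O{\left(t \right)} = \frac{1}{t - 2} = \frac{1}{-2 + t}$)
$O{\left(a{\left(-3 \right)} \right)} 362 = \frac{1}{-2 + 480} \cdot 362 = \frac{1}{478} \cdot 362 = \frac{181}{239}$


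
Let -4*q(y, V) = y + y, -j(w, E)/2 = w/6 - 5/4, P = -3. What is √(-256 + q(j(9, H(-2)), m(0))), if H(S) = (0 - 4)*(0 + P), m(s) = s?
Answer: I*√1023/2 ≈ 15.992*I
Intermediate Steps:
H(S) = 12 (H(S) = (0 - 4)*(0 - 3) = -4*(-3) = 12)
j(w, E) = 5/2 - w/3 (j(w, E) = -2*(w/6 - 5/4) = -2*(-5/4 + w/6) = 5/2 - w/3)
q(y, V) = -y/2 (q(y, V) = -(y + y)/4 = -y/2)
√(-256 + q(j(9, H(-2)), m(0))) = √(-256 - (5/2 - ⅓*9)/2) = √(-256 - (5/2 - 3)/2) = √(-256 - ½*(-½)) = √(-256 + ¼) = √(-1023/4) = I*√1023/2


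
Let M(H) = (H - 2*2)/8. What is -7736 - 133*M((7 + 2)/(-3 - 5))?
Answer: -489651/64 ≈ -7650.8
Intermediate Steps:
M(H) = -1/2 + H/8 (M(H) = (H - 4)*(1/8) = (-4 + H)*(1/8) = -1/2 + H/8)
-7736 - 133*M((7 + 2)/(-3 - 5)) = -7736 - 133*(-1/2 + ((7 + 2)/(-3 - 5))/8) = -7736 - 133*(-1/2 + (9/(-8))/8) = -7736 - 133*(-1/2 + (9*(-1/8))/8) = -7736 - 133*(-1/2 + (1/8)*(-9/8)) = -7736 - 133*(-1/2 - 9/64) = -7736 - 133*(-41/64) = -7736 + 5453/64 = -489651/64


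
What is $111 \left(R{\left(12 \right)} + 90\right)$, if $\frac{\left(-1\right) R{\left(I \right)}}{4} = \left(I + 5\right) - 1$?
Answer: $2886$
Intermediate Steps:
$R{\left(I \right)} = -16 - 4 I$ ($R{\left(I \right)} = - 4 \left(\left(I + 5\right) - 1\right) = - 4 \left(\left(5 + I\right) - 1\right) = - 4 \left(4 + I\right) = -16 - 4 I$)
$111 \left(R{\left(12 \right)} + 90\right) = 111 \left(\left(-16 - 48\right) + 90\right) = 111 \left(-64 + 90\right) = 111 \cdot 26 = 2886$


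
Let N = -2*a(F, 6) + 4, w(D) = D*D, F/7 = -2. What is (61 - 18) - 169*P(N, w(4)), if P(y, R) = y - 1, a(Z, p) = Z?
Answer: -5196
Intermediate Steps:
F = -14 (F = 7*(-2) = -14)
w(D) = D²
N = 32 (N = -2*(-14) + 4 = 28 + 4 = 32)
P(y, R) = -1 + y
(61 - 18) - 169*P(N, w(4)) = (61 - 18) - 169*(-1 + 32) = 43 - 169*31 = 43 - 5239 = -5196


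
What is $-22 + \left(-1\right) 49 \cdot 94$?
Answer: $-4628$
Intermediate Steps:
$-22 + \left(-1\right) 49 \cdot 94 = -22 - 4606 = -4628$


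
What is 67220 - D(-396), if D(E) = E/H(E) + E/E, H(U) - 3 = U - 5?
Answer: 13376383/199 ≈ 67218.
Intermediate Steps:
H(U) = -2 + U (H(U) = 3 + (U - 5) = 3 + (-5 + U) = -2 + U)
D(E) = 1 + E/(-2 + E) (D(E) = E/(-2 + E) + E/E = E/(-2 + E) + 1 = 1 + E/(-2 + E))
67220 - D(-396) = 67220 - 2*(-1 - 396)/(-2 - 396) = 67220 - 2*(-397)/(-398) = 67220 - 2*(-1)*(-397)/398 = 67220 - 1*397/199 = 67220 - 397/199 = 13376383/199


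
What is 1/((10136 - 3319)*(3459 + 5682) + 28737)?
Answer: 1/62342934 ≈ 1.6040e-8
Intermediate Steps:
1/((10136 - 3319)*(3459 + 5682) + 28737) = 1/(6817*9141 + 28737) = 1/(62314197 + 28737) = 1/62342934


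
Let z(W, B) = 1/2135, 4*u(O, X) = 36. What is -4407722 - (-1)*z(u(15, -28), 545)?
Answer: -9410486469/2135 ≈ -4.4077e+6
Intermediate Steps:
u(O, X) = 9 (u(O, X) = (1/4)*36 = 9)
z(W, B) = 1/2135
-4407722 - (-1)*z(u(15, -28), 545) = -4407722 - (-1)/2135 = -4407722 - 1*(-1/2135) = -4407722 + 1/2135 = -9410486469/2135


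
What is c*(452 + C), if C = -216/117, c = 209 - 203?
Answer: 35112/13 ≈ 2700.9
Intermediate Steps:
c = 6
C = -24/13 (C = -216*1/117 = -24/13 ≈ -1.8462)
c*(452 + C) = 6*(452 - 24/13) = 6*(5852/13) = 35112/13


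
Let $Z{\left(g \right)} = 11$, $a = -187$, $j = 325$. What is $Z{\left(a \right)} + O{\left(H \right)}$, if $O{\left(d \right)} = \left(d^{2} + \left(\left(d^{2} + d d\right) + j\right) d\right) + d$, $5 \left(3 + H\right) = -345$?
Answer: $-764773$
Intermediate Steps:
$H = -72$ ($H = -3 + \frac{1}{5} \left(-345\right) = -3 - 69 = -72$)
$O{\left(d \right)} = d + d^{2} + d \left(325 + 2 d^{2}\right)$ ($O{\left(d \right)} = \left(d^{2} + \left(\left(d^{2} + d d\right) + 325\right) d\right) + d = \left(d^{2} + \left(\left(d^{2} + d^{2}\right) + 325\right) d\right) + d = \left(d^{2} + \left(2 d^{2} + 325\right) d\right) + d = \left(d^{2} + \left(325 + 2 d^{2}\right) d\right) + d = \left(d^{2} + d \left(325 + 2 d^{2}\right)\right) + d = d + d^{2} + d \left(325 + 2 d^{2}\right)$)
$Z{\left(a \right)} + O{\left(H \right)} = 11 - 72 \left(326 - 72 + 2 \left(-72\right)^{2}\right) = 11 - 72 \left(326 - 72 + 2 \cdot 5184\right) = 11 - 72 \left(326 - 72 + 10368\right) = 11 - 764784 = -764773$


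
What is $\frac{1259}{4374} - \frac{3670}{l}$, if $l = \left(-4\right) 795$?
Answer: $\frac{167135}{115911} \approx 1.4419$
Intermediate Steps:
$l = -3180$
$\frac{1259}{4374} - \frac{3670}{l} = \frac{1259}{4374} - \frac{3670}{-3180} = 1259 \cdot \frac{1}{4374} - - \frac{367}{318} = \frac{1259}{4374} + \frac{367}{318} = \frac{167135}{115911}$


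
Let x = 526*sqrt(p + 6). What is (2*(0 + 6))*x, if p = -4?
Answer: 6312*sqrt(2) ≈ 8926.5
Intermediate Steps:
x = 526*sqrt(2) (x = 526*sqrt(-4 + 6) = 526*sqrt(2) ≈ 743.88)
(2*(0 + 6))*x = (2*(0 + 6))*(526*sqrt(2)) = (2*6)*(526*sqrt(2)) = 12*(526*sqrt(2)) = 6312*sqrt(2)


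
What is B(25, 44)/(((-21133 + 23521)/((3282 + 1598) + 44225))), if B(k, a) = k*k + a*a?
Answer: 125757905/2388 ≈ 52662.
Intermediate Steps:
B(k, a) = a² + k² (B(k, a) = k² + a² = a² + k²)
B(25, 44)/(((-21133 + 23521)/((3282 + 1598) + 44225))) = (44² + 25²)/(((-21133 + 23521)/((3282 + 1598) + 44225))) = (1936 + 625)/((2388/(4880 + 44225))) = 2561/((2388/49105)) = 2561/((2388*(1/49105))) = 2561/(2388/49105) = 2561*(49105/2388) = 125757905/2388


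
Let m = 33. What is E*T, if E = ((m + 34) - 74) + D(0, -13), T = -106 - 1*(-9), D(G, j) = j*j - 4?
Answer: -15326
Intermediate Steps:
D(G, j) = -4 + j² (D(G, j) = j² - 4 = -4 + j²)
T = -97 (T = -106 + 9 = -97)
E = 158 (E = ((33 + 34) - 74) + (-4 + (-13)²) = (67 - 74) + (-4 + 169) = -7 + 165 = 158)
E*T = 158*(-97) = -15326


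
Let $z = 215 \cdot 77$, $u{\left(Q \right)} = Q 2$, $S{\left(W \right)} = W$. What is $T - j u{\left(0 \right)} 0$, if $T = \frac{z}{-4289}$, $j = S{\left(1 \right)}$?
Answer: $- \frac{16555}{4289} \approx -3.8599$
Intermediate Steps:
$u{\left(Q \right)} = 2 Q$
$z = 16555$
$j = 1$
$T = - \frac{16555}{4289}$ ($T = \frac{16555}{-4289} = 16555 \left(- \frac{1}{4289}\right) = - \frac{16555}{4289} \approx -3.8599$)
$T - j u{\left(0 \right)} 0 = - \frac{16555}{4289} - 1 \cdot 2 \cdot 0 \cdot 0 = - \frac{16555}{4289} - 1 \cdot 0 \cdot 0 = - \frac{16555}{4289} - 0 \cdot 0 = - \frac{16555}{4289} - 0 = - \frac{16555}{4289} + 0 = - \frac{16555}{4289}$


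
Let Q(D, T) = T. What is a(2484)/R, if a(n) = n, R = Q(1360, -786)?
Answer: -414/131 ≈ -3.1603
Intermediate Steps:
R = -786
a(2484)/R = 2484/(-786) = 2484*(-1/786) = -414/131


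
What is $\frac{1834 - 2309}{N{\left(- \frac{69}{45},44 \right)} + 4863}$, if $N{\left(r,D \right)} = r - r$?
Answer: $- \frac{475}{4863} \approx -0.097676$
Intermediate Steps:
$N{\left(r,D \right)} = 0$
$\frac{1834 - 2309}{N{\left(- \frac{69}{45},44 \right)} + 4863} = \frac{1834 - 2309}{0 + 4863} = - \frac{475}{4863}$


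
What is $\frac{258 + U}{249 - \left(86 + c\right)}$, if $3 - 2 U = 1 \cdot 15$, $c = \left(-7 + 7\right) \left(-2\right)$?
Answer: $\frac{252}{163} \approx 1.546$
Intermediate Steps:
$c = 0$ ($c = 0 \left(-2\right) = 0$)
$U = -6$ ($U = \frac{3}{2} - \frac{1 \cdot 15}{2} = \frac{3}{2} - \frac{15}{2} = -6$)
$\frac{258 + U}{249 - \left(86 + c\right)} = \frac{258 - 6}{249 - 86} = \frac{252}{249 + \left(-86 + 0\right)} = \frac{252}{249 - 86} = \frac{252}{163}$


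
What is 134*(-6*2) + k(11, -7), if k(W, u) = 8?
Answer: -1600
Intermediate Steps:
134*(-6*2) + k(11, -7) = 134*(-6*2) + 8 = 134*(-12) + 8 = -1608 + 8 = -1600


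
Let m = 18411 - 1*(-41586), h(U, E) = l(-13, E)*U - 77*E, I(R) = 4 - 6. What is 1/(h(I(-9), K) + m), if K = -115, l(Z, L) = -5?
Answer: 1/68862 ≈ 1.4522e-5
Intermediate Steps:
I(R) = -2
h(U, E) = -77*E - 5*U (h(U, E) = -5*U - 77*E = -77*E - 5*U)
m = 59997 (m = 18411 + 41586 = 59997)
1/(h(I(-9), K) + m) = 1/((-77*(-115) - 5*(-2)) + 59997) = 1/((8855 + 10) + 59997) = 1/(8865 + 59997) = 1/68862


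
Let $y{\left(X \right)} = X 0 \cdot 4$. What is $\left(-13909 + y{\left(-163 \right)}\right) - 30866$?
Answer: $-44775$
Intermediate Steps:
$y{\left(X \right)} = 0$ ($y{\left(X \right)} = 0 \cdot 4 = 0$)
$\left(-13909 + y{\left(-163 \right)}\right) - 30866 = \left(-13909 + 0\right) - 30866 = -13909 - 30866 = -44775$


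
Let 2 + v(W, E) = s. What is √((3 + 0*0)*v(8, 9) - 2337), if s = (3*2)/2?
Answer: I*√2334 ≈ 48.311*I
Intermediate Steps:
s = 3 (s = 6*(½) = 3)
v(W, E) = 1 (v(W, E) = -2 + 3 = 1)
√((3 + 0*0)*v(8, 9) - 2337) = √((3 + 0*0)*1 - 2337) = √((3 + 0)*1 - 2337) = √(3*1 - 2337) = √(3 - 2337) = √(-2334) = I*√2334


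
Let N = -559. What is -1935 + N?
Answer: -2494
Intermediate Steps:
-1935 + N = -1935 - 559 = -2494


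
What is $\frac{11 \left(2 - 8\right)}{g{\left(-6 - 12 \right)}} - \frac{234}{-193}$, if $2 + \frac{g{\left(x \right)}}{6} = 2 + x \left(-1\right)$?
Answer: $\frac{2089}{3474} \approx 0.60132$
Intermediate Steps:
$g{\left(x \right)} = - 6 x$ ($g{\left(x \right)} = -12 + 6 \left(2 + x \left(-1\right)\right) = -12 + 6 \left(2 - x\right) = -12 - \left(-12 + 6 x\right) = - 6 x$)
$\frac{11 \left(2 - 8\right)}{g{\left(-6 - 12 \right)}} - \frac{234}{-193} = \frac{11 \left(2 - 8\right)}{\left(-6\right) \left(-6 - 12\right)} - \frac{234}{-193} = \frac{11 \left(-6\right)}{\left(-6\right) \left(-6 - 12\right)} - - \frac{234}{193} = - \frac{66}{\left(-6\right) \left(-18\right)} + \frac{234}{193} = - \frac{66}{108} + \frac{234}{193} = \left(-66\right) \frac{1}{108} + \frac{234}{193} = - \frac{11}{18} + \frac{234}{193} = \frac{2089}{3474}$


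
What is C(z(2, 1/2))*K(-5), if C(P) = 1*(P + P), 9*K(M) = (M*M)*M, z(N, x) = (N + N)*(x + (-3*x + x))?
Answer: 500/9 ≈ 55.556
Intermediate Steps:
z(N, x) = -2*N*x (z(N, x) = (2*N)*(x - 2*x) = (2*N)*(-x) = -2*N*x)
K(M) = M³/9 (K(M) = ((M*M)*M)/9 = (M²*M)/9 = M³/9)
C(P) = 2*P (C(P) = 1*(2*P) = 2*P)
C(z(2, 1/2))*K(-5) = (2*(-2*2/2))*((⅑)*(-5)³) = (2*(-2*2*½))*((⅑)*(-125)) = (2*(-2))*(-125/9) = -4*(-125/9) = 500/9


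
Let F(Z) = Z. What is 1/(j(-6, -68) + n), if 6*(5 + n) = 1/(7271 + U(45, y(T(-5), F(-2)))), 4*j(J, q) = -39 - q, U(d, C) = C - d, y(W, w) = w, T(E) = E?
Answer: 43344/97525 ≈ 0.44444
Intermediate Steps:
j(J, q) = -39/4 - q/4 (j(J, q) = (-39 - q)/4 = -39/4 - q/4)
n = -216719/43344 (n = -5 + 1/(6*(7271 + (-2 - 1*45))) = -5 + 1/(6*(7271 + (-2 - 45))) = -5 + 1/(6*(7271 - 47)) = -5 + (1/6)/7224 = -5 + (1/6)*(1/7224) = -5 + 1/43344 = -216719/43344 ≈ -5.0000)
1/(j(-6, -68) + n) = 1/((-39/4 - 1/4*(-68)) - 216719/43344) = 1/((-39/4 + 17) - 216719/43344) = 1/(29/4 - 216719/43344) = 1/(97525/43344) = 43344/97525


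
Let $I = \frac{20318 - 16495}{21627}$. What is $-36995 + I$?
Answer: $- \frac{800087042}{21627} \approx -36995.0$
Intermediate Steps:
$I = \frac{3823}{21627}$ ($I = 3823 \cdot \frac{1}{21627} = \frac{3823}{21627} \approx 0.17677$)
$-36995 + I = -36995 + \frac{3823}{21627} = - \frac{800087042}{21627}$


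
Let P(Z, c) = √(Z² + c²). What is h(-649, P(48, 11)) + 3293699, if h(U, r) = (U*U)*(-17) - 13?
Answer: -3866731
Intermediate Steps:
h(U, r) = -13 - 17*U² (h(U, r) = U²*(-17) - 13 = -17*U² - 13 = -13 - 17*U²)
h(-649, P(48, 11)) + 3293699 = (-13 - 17*(-649)²) + 3293699 = (-13 - 17*421201) + 3293699 = (-13 - 7160417) + 3293699 = -7160430 + 3293699 = -3866731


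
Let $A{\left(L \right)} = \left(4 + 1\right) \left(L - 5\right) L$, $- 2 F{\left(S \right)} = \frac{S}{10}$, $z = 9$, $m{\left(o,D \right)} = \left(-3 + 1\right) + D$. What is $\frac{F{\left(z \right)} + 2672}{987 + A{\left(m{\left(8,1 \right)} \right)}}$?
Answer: $\frac{53431}{20340} \approx 2.6269$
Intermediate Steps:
$m{\left(o,D \right)} = -2 + D$
$F{\left(S \right)} = - \frac{S}{20}$ ($F{\left(S \right)} = - \frac{S \frac{1}{10}}{2} = - \frac{\frac{1}{10} S}{2} = - \frac{S}{20}$)
$A{\left(L \right)} = 5 L \left(-5 + L\right)$ ($A{\left(L \right)} = 5 \left(-5 + L\right) L = 5 L \left(-5 + L\right)$)
$\frac{F{\left(z \right)} + 2672}{987 + A{\left(m{\left(8,1 \right)} \right)}} = \frac{\left(- \frac{1}{20}\right) 9 + 2672}{987 + 5 \left(-2 + 1\right) \left(-5 + \left(-2 + 1\right)\right)} = \frac{- \frac{9}{20} + 2672}{987 + 5 \left(-1\right) \left(-5 - 1\right)} = \frac{53431}{20 \left(987 + 5 \left(-1\right) \left(-6\right)\right)} = \frac{53431}{20 \left(987 + 30\right)} = \frac{53431}{20 \cdot 1017} = \frac{53431}{20} \cdot \frac{1}{1017} = \frac{53431}{20340}$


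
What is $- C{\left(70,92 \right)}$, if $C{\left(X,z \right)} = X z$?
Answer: $-6440$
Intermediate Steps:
$- C{\left(70,92 \right)} = - 70 \cdot 92 = \left(-1\right) 6440 = -6440$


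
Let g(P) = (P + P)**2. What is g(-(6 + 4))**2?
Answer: 160000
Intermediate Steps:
g(P) = 4*P**2 (g(P) = (2*P)**2 = 4*P**2)
g(-(6 + 4))**2 = (4*(-(6 + 4))**2)**2 = (4*(-1*10)**2)**2 = (4*(-10)**2)**2 = (4*100)**2 = 400**2 = 160000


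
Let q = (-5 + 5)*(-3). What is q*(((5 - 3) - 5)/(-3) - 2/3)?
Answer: 0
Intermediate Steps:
q = 0 (q = 0*(-3) = 0)
q*(((5 - 3) - 5)/(-3) - 2/3) = 0*(((5 - 3) - 5)/(-3) - 2/3) = 0*((2 - 5)*(-⅓) - 2*⅓) = 0*(-3*(-⅓) - ⅔) = 0*(1 - ⅔) = 0*(⅓) = 0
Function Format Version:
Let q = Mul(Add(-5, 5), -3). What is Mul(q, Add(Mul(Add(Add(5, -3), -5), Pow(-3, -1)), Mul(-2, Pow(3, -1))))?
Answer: 0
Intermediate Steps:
q = 0 (q = Mul(0, -3) = 0)
Mul(q, Add(Mul(Add(Add(5, -3), -5), Pow(-3, -1)), Mul(-2, Pow(3, -1)))) = Mul(0, Add(Mul(Add(Add(5, -3), -5), Pow(-3, -1)), Mul(-2, Pow(3, -1)))) = Mul(0, Add(Mul(Add(2, -5), Rational(-1, 3)), Mul(-2, Rational(1, 3)))) = Mul(0, Add(Mul(-3, Rational(-1, 3)), Rational(-2, 3))) = Mul(0, Add(1, Rational(-2, 3))) = Mul(0, Rational(1, 3)) = 0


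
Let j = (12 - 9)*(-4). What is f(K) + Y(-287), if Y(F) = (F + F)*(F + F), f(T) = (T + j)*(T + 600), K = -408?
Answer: 248836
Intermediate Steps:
j = -12 (j = 3*(-4) = -12)
f(T) = (-12 + T)*(600 + T) (f(T) = (T - 12)*(T + 600) = (-12 + T)*(600 + T))
Y(F) = 4*F**2 (Y(F) = (2*F)*(2*F) = 4*F**2)
f(K) + Y(-287) = (-7200 + (-408)**2 + 588*(-408)) + 4*(-287)**2 = (-7200 + 166464 - 239904) + 4*82369 = -80640 + 329476 = 248836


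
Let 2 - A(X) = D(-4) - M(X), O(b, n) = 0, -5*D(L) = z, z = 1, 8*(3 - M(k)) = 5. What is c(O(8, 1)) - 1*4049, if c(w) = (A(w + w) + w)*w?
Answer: -4049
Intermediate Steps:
M(k) = 19/8 (M(k) = 3 - ⅛*5 = 3 - 5/8 = 19/8)
D(L) = -⅕ (D(L) = -⅕*1 = -⅕)
A(X) = 183/40 (A(X) = 2 - (-⅕ - 1*19/8) = 2 - (-⅕ - 19/8) = 2 - 1*(-103/40) = 2 + 103/40 = 183/40)
c(w) = w*(183/40 + w) (c(w) = (183/40 + w)*w = w*(183/40 + w))
c(O(8, 1)) - 1*4049 = (1/40)*0*(183 + 40*0) - 1*4049 = (1/40)*0*(183 + 0) - 4049 = (1/40)*0*183 - 4049 = 0 - 4049 = -4049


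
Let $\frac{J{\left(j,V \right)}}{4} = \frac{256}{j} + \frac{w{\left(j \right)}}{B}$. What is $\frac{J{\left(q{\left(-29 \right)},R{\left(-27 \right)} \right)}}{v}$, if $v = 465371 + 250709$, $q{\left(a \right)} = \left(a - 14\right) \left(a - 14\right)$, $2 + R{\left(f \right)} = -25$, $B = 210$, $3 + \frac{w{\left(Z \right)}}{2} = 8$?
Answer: $\frac{1445}{1390233516} \approx 1.0394 \cdot 10^{-6}$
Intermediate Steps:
$w{\left(Z \right)} = 10$ ($w{\left(Z \right)} = -6 + 2 \cdot 8 = -6 + 16 = 10$)
$R{\left(f \right)} = -27$ ($R{\left(f \right)} = -2 - 25 = -27$)
$q{\left(a \right)} = \left(-14 + a\right)^{2}$ ($q{\left(a \right)} = \left(-14 + a\right) \left(-14 + a\right) = \left(-14 + a\right)^{2}$)
$v = 716080$
$J{\left(j,V \right)} = \frac{4}{21} + \frac{1024}{j}$ ($J{\left(j,V \right)} = 4 \left(\frac{256}{j} + \frac{10}{210}\right) = 4 \left(\frac{256}{j} + 10 \cdot \frac{1}{210}\right) = 4 \left(\frac{256}{j} + \frac{1}{21}\right) = 4 \left(\frac{1}{21} + \frac{256}{j}\right) = \frac{4}{21} + \frac{1024}{j}$)
$\frac{J{\left(q{\left(-29 \right)},R{\left(-27 \right)} \right)}}{v} = \frac{\frac{4}{21} + \frac{1024}{\left(-14 - 29\right)^{2}}}{716080} = \left(\frac{4}{21} + \frac{1024}{\left(-43\right)^{2}}\right) \frac{1}{716080} = \left(\frac{4}{21} + \frac{1024}{1849}\right) \frac{1}{716080} = \frac{28900}{38829} \cdot \frac{1}{716080} = \frac{1445}{1390233516}$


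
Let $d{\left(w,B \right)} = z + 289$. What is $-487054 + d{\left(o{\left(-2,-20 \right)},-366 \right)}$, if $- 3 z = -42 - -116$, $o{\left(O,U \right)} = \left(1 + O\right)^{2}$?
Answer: $- \frac{1460369}{3} \approx -4.8679 \cdot 10^{5}$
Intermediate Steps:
$z = - \frac{74}{3}$ ($z = - \frac{-42 - -116}{3} = - \frac{-42 + 116}{3} = \left(- \frac{1}{3}\right) 74 = - \frac{74}{3} \approx -24.667$)
$d{\left(w,B \right)} = \frac{793}{3}$ ($d{\left(w,B \right)} = - \frac{74}{3} + 289 = \frac{793}{3}$)
$-487054 + d{\left(o{\left(-2,-20 \right)},-366 \right)} = -487054 + \frac{793}{3} = - \frac{1460369}{3}$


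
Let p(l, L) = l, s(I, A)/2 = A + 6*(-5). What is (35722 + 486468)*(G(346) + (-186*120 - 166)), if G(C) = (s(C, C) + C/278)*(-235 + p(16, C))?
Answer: -11698180275070/139 ≈ -8.4160e+10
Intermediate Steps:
s(I, A) = -60 + 2*A (s(I, A) = 2*(A + 6*(-5)) = 2*(A - 30) = 2*(-30 + A) = -60 + 2*A)
G(C) = 13140 - 121983*C/278 (G(C) = ((-60 + 2*C) + C/278)*(-235 + 16) = ((-60 + 2*C) + C*(1/278))*(-219) = ((-60 + 2*C) + C/278)*(-219) = (-60 + 557*C/278)*(-219) = 13140 - 121983*C/278)
(35722 + 486468)*(G(346) + (-186*120 - 166)) = (35722 + 486468)*((13140 - 121983/278*346) + (-186*120 - 166)) = 522190*((13140 - 21103059/139) + (-22320 - 166)) = 522190*(-19276599/139 - 22486) = 522190*(-22402153/139) = -11698180275070/139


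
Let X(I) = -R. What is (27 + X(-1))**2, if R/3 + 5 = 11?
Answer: 81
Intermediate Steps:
R = 18 (R = -15 + 3*11 = -15 + 33 = 18)
X(I) = -18 (X(I) = -1*18 = -18)
(27 + X(-1))**2 = (27 - 18)**2 = 9**2 = 81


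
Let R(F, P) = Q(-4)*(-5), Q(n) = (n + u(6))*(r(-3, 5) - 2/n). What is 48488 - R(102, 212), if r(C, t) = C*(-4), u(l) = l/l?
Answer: 96601/2 ≈ 48301.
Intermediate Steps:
u(l) = 1
r(C, t) = -4*C
Q(n) = (1 + n)*(12 - 2/n) (Q(n) = (n + 1)*(-4*(-3) - 2/n) = (1 + n)*(12 - 2/n))
R(F, P) = 375/2 (R(F, P) = (10 - 2/(-4) + 12*(-4))*(-5) = (10 - 2*(-¼) - 48)*(-5) = (10 + ½ - 48)*(-5) = -75/2*(-5) = 375/2)
48488 - R(102, 212) = 48488 - 1*375/2 = 48488 - 375/2 = 96601/2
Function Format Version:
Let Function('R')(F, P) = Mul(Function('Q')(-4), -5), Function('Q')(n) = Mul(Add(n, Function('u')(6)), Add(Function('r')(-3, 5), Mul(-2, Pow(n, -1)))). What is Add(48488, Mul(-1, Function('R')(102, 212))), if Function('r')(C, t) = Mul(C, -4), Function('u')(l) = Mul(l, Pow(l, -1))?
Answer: Rational(96601, 2) ≈ 48301.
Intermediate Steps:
Function('u')(l) = 1
Function('r')(C, t) = Mul(-4, C)
Function('Q')(n) = Mul(Add(1, n), Add(12, Mul(-2, Pow(n, -1)))) (Function('Q')(n) = Mul(Add(n, 1), Add(Mul(-4, -3), Mul(-2, Pow(n, -1)))) = Mul(Add(1, n), Add(12, Mul(-2, Pow(n, -1)))))
Function('R')(F, P) = Rational(375, 2) (Function('R')(F, P) = Mul(Add(10, Mul(-2, Pow(-4, -1)), Mul(12, -4)), -5) = Mul(Add(10, Mul(-2, Rational(-1, 4)), -48), -5) = Mul(Add(10, Rational(1, 2), -48), -5) = Mul(Rational(-75, 2), -5) = Rational(375, 2))
Add(48488, Mul(-1, Function('R')(102, 212))) = Add(48488, Mul(-1, Rational(375, 2))) = Add(48488, Rational(-375, 2)) = Rational(96601, 2)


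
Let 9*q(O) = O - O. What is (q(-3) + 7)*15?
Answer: 105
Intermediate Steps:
q(O) = 0 (q(O) = (O - O)/9 = (⅑)*0 = 0)
(q(-3) + 7)*15 = (0 + 7)*15 = 7*15 = 105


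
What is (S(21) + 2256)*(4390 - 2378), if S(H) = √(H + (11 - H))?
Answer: 4539072 + 2012*√11 ≈ 4.5457e+6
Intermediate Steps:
S(H) = √11
(S(21) + 2256)*(4390 - 2378) = (√11 + 2256)*(4390 - 2378) = (2256 + √11)*2012 = 4539072 + 2012*√11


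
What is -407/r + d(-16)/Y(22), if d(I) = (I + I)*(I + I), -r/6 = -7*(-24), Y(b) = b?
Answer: 520573/11088 ≈ 46.949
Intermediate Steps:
r = -1008 (r = -(-42)*(-24) = -6*168 = -1008)
d(I) = 4*I² (d(I) = (2*I)*(2*I) = 4*I²)
-407/r + d(-16)/Y(22) = -407/(-1008) + (4*(-16)²)/22 = -407*(-1/1008) + (4*256)*(1/22) = 407/1008 + 1024*(1/22) = 407/1008 + 512/11 = 520573/11088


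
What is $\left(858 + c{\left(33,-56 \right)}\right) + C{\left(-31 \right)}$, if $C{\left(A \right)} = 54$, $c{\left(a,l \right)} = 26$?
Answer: $938$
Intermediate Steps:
$\left(858 + c{\left(33,-56 \right)}\right) + C{\left(-31 \right)} = \left(858 + 26\right) + 54 = 884 + 54 = 938$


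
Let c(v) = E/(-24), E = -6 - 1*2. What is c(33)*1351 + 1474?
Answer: 5773/3 ≈ 1924.3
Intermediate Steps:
E = -8 (E = -6 - 2 = -8)
c(v) = ⅓ (c(v) = -8/(-24) = -8*(-1/24) = ⅓)
c(33)*1351 + 1474 = (⅓)*1351 + 1474 = 1351/3 + 1474 = 5773/3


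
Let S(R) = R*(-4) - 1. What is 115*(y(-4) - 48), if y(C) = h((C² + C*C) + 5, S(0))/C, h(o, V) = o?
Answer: -26335/4 ≈ -6583.8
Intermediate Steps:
S(R) = -1 - 4*R (S(R) = -4*R - 1 = -1 - 4*R)
y(C) = (5 + 2*C²)/C (y(C) = ((C² + C*C) + 5)/C = ((C² + C²) + 5)/C = (2*C² + 5)/C = (5 + 2*C²)/C)
115*(y(-4) - 48) = 115*((2*(-4) + 5/(-4)) - 48) = 115*((-8 + 5*(-¼)) - 48) = 115*((-8 - 5/4) - 48) = 115*(-37/4 - 48) = 115*(-229/4) = -26335/4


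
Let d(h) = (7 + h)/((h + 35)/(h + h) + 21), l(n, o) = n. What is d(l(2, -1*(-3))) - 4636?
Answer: -560920/121 ≈ -4635.7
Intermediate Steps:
d(h) = (7 + h)/(21 + (35 + h)/(2*h)) (d(h) = (7 + h)/((35 + h)/((2*h)) + 21) = (7 + h)/((35 + h)*(1/(2*h)) + 21) = (7 + h)/((35 + h)/(2*h) + 21) = (7 + h)/(21 + (35 + h)/(2*h)))
d(l(2, -1*(-3))) - 4636 = 2*2*(7 + 2)/(35 + 43*2) - 4636 = 2*2*9/(35 + 86) - 4636 = 2*2*9/121 - 4636 = 2*2*(1/121)*9 - 4636 = 36/121 - 4636 = -560920/121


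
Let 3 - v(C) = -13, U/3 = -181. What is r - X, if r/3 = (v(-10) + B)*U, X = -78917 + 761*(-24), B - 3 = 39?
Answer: 2699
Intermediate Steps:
U = -543 (U = 3*(-181) = -543)
v(C) = 16 (v(C) = 3 - 1*(-13) = 3 + 13 = 16)
B = 42 (B = 3 + 39 = 42)
X = -97181 (X = -78917 - 18264 = -97181)
r = -94482 (r = 3*((16 + 42)*(-543)) = 3*(58*(-543)) = 3*(-31494) = -94482)
r - X = -94482 - 1*(-97181) = -94482 + 97181 = 2699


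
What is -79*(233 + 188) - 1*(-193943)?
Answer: 160684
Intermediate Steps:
-79*(233 + 188) - 1*(-193943) = -79*421 + 193943 = -33259 + 193943 = 160684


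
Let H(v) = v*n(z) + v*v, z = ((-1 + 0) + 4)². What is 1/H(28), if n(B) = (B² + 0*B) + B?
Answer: 1/3304 ≈ 0.00030266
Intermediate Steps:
z = 9 (z = (-1 + 4)² = 3² = 9)
n(B) = B + B² (n(B) = (B² + 0) + B = B² + B = B + B²)
H(v) = v² + 90*v (H(v) = v*(9*(1 + 9)) + v*v = v*(9*10) + v² = v*90 + v² = 90*v + v² = v² + 90*v)
1/H(28) = 1/(28*(90 + 28)) = 1/(28*118) = 1/3304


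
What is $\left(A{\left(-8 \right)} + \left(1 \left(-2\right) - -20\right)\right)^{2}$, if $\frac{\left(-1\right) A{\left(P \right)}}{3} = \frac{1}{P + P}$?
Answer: $\frac{84681}{256} \approx 330.79$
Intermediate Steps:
$A{\left(P \right)} = - \frac{3}{2 P}$ ($A{\left(P \right)} = - \frac{3}{P + P} = - \frac{3}{2 P}$)
$\left(A{\left(-8 \right)} + \left(1 \left(-2\right) - -20\right)\right)^{2} = \left(- \frac{3}{2 \left(-8\right)} + \left(1 \left(-2\right) - -20\right)\right)^{2} = \left(\left(- \frac{3}{2}\right) \left(- \frac{1}{8}\right) + \left(-2 + 20\right)\right)^{2} = \left(\frac{3}{16} + 18\right)^{2} = \left(\frac{291}{16}\right)^{2} = \frac{84681}{256}$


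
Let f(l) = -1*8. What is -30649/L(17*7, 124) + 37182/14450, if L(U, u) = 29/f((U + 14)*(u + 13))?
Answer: 1772051339/209525 ≈ 8457.5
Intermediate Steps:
f(l) = -8
L(U, u) = -29/8 (L(U, u) = 29/(-8) = 29*(-⅛) = -29/8)
-30649/L(17*7, 124) + 37182/14450 = -30649/(-29/8) + 37182/14450 = -30649*(-8/29) + 37182*(1/14450) = 245192/29 + 18591/7225 = 1772051339/209525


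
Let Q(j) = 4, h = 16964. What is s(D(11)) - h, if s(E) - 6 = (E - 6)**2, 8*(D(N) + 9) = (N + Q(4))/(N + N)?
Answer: -518400383/30976 ≈ -16736.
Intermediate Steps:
D(N) = -9 + (4 + N)/(16*N) (D(N) = -9 + ((N + 4)/(N + N))/8 = -9 + ((4 + N)/((2*N)))/8 = -9 + ((4 + N)*(1/(2*N)))/8 = -9 + ((4 + N)/(2*N))/8 = -9 + (4 + N)/(16*N))
s(E) = 6 + (-6 + E)**2 (s(E) = 6 + (E - 6)**2 = 6 + (-6 + E)**2)
s(D(11)) - h = (6 + (-6 + (1/16)*(4 - 143*11)/11)**2) - 1*16964 = (6 + (-6 + (1/16)*(1/11)*(4 - 1573))**2) - 16964 = (6 + (-6 + (1/16)*(1/11)*(-1569))**2) - 16964 = (6 + (-6 - 1569/176)**2) - 16964 = (6 + (-2625/176)**2) - 16964 = (6 + 6890625/30976) - 16964 = 7076481/30976 - 16964 = -518400383/30976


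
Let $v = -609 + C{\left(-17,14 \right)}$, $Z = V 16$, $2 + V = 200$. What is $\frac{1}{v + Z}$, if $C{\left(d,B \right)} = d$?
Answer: $\frac{1}{2542} \approx 0.00039339$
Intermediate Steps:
$V = 198$ ($V = -2 + 200 = 198$)
$Z = 3168$ ($Z = 198 \cdot 16 = 3168$)
$v = -626$ ($v = -609 - 17 = -626$)
$\frac{1}{v + Z} = \frac{1}{-626 + 3168} = \frac{1}{2542}$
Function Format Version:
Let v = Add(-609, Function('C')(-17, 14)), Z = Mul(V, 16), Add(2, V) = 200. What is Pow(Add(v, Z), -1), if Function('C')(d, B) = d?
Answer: Rational(1, 2542) ≈ 0.00039339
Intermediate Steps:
V = 198 (V = Add(-2, 200) = 198)
Z = 3168 (Z = Mul(198, 16) = 3168)
v = -626 (v = Add(-609, -17) = -626)
Pow(Add(v, Z), -1) = Pow(Add(-626, 3168), -1) = Pow(2542, -1) = Rational(1, 2542)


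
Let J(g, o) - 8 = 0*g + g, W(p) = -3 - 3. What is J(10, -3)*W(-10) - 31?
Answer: -139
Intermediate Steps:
W(p) = -6
J(g, o) = 8 + g (J(g, o) = 8 + (0*g + g) = 8 + (0 + g) = 8 + g)
J(10, -3)*W(-10) - 31 = (8 + 10)*(-6) - 31 = 18*(-6) - 31 = -108 - 31 = -139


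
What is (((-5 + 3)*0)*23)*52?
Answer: 0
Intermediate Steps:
(((-5 + 3)*0)*23)*52 = (-2*0*23)*52 = (0*23)*52 = 0*52 = 0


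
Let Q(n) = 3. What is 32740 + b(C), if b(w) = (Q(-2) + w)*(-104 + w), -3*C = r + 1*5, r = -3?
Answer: 292462/9 ≈ 32496.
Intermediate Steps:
C = -2/3 (C = -(-3 + 1*5)/3 = -(-3 + 5)/3 = -1/3*2 = -2/3 ≈ -0.66667)
b(w) = (-104 + w)*(3 + w) (b(w) = (3 + w)*(-104 + w) = (-104 + w)*(3 + w))
32740 + b(C) = 32740 + (-312 + (-2/3)**2 - 101*(-2/3)) = 32740 + (-312 + 4/9 + 202/3) = 32740 - 2198/9 = 292462/9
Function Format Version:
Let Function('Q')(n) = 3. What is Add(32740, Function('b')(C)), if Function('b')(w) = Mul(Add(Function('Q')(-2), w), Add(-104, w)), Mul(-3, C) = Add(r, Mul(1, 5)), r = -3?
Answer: Rational(292462, 9) ≈ 32496.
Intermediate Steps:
C = Rational(-2, 3) (C = Mul(Rational(-1, 3), Add(-3, Mul(1, 5))) = Mul(Rational(-1, 3), Add(-3, 5)) = Mul(Rational(-1, 3), 2) = Rational(-2, 3) ≈ -0.66667)
Function('b')(w) = Mul(Add(-104, w), Add(3, w)) (Function('b')(w) = Mul(Add(3, w), Add(-104, w)) = Mul(Add(-104, w), Add(3, w)))
Add(32740, Function('b')(C)) = Add(32740, Add(-312, Pow(Rational(-2, 3), 2), Mul(-101, Rational(-2, 3)))) = Add(32740, Add(-312, Rational(4, 9), Rational(202, 3))) = Add(32740, Rational(-2198, 9)) = Rational(292462, 9)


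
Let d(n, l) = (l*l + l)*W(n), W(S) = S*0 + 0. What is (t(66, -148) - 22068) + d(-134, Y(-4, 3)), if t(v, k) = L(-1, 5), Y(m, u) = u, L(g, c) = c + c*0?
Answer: -22063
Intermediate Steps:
L(g, c) = c (L(g, c) = c + 0 = c)
W(S) = 0 (W(S) = 0 + 0 = 0)
t(v, k) = 5
d(n, l) = 0 (d(n, l) = (l*l + l)*0 = (l² + l)*0 = (l + l²)*0 = 0)
(t(66, -148) - 22068) + d(-134, Y(-4, 3)) = (5 - 22068) + 0 = -22063 + 0 = -22063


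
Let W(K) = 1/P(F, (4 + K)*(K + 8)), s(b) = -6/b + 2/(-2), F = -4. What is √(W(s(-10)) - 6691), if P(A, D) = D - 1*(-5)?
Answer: I*√4379112146/809 ≈ 81.798*I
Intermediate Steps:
s(b) = -1 - 6/b (s(b) = -6/b + 2*(-½) = -6/b - 1 = -1 - 6/b)
P(A, D) = 5 + D (P(A, D) = D + 5 = 5 + D)
W(K) = 1/(5 + (4 + K)*(8 + K)) (W(K) = 1/(5 + (4 + K)*(K + 8)) = 1/(5 + (4 + K)*(8 + K)))
√(W(s(-10)) - 6691) = √(1/(37 + ((-6 - 1*(-10))/(-10))² + 12*((-6 - 1*(-10))/(-10))) - 6691) = √(1/(37 + (-(-6 + 10)/10)² + 12*(-(-6 + 10)/10)) - 6691) = √(1/(37 + (-⅒*4)² + 12*(-⅒*4)) - 6691) = √(1/(37 + (-⅖)² + 12*(-⅖)) - 6691) = √(1/(37 + 4/25 - 24/5) - 6691) = √(1/(809/25) - 6691) = √(25/809 - 6691) = √(-5412994/809) = I*√4379112146/809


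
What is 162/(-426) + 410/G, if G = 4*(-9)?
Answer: -15041/1278 ≈ -11.769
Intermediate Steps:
G = -36
162/(-426) + 410/G = 162/(-426) + 410/(-36) = 162*(-1/426) + 410*(-1/36) = -27/71 - 205/18 = -15041/1278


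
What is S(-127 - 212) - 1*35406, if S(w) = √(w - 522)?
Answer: -35406 + I*√861 ≈ -35406.0 + 29.343*I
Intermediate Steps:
S(w) = √(-522 + w)
S(-127 - 212) - 1*35406 = √(-522 + (-127 - 212)) - 1*35406 = √(-522 - 339) - 35406 = √(-861) - 35406 = I*√861 - 35406 = -35406 + I*√861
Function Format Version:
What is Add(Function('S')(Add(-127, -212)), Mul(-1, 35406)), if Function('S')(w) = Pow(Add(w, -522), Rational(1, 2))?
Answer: Add(-35406, Mul(I, Pow(861, Rational(1, 2)))) ≈ Add(-35406., Mul(29.343, I))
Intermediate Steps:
Function('S')(w) = Pow(Add(-522, w), Rational(1, 2))
Add(Function('S')(Add(-127, -212)), Mul(-1, 35406)) = Add(Pow(Add(-522, Add(-127, -212)), Rational(1, 2)), Mul(-1, 35406)) = Add(Pow(Add(-522, -339), Rational(1, 2)), -35406) = Add(Pow(-861, Rational(1, 2)), -35406) = Add(Mul(I, Pow(861, Rational(1, 2))), -35406) = Add(-35406, Mul(I, Pow(861, Rational(1, 2))))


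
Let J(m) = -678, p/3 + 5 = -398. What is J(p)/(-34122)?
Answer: 113/5687 ≈ 0.019870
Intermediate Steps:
p = -1209 (p = -15 + 3*(-398) = -15 - 1194 = -1209)
J(p)/(-34122) = -678/(-34122) = -678*(-1/34122) = 113/5687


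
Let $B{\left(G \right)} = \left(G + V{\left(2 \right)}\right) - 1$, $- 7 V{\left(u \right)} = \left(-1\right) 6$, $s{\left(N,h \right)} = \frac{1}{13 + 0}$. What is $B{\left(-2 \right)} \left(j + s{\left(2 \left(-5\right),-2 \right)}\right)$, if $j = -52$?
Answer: $\frac{10125}{91} \approx 111.26$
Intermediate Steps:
$s{\left(N,h \right)} = \frac{1}{13}$
$V{\left(u \right)} = \frac{6}{7}$ ($V{\left(u \right)} = - \frac{\left(-1\right) 6}{7} = \left(- \frac{1}{7}\right) \left(-6\right) = \frac{6}{7}$)
$B{\left(G \right)} = - \frac{1}{7} + G$ ($B{\left(G \right)} = \left(G + \frac{6}{7}\right) - 1 = \left(\frac{6}{7} + G\right) - 1 = - \frac{1}{7} + G$)
$B{\left(-2 \right)} \left(j + s{\left(2 \left(-5\right),-2 \right)}\right) = \left(- \frac{1}{7} - 2\right) \left(-52 + \frac{1}{13}\right) = \left(- \frac{15}{7}\right) \left(- \frac{675}{13}\right) = \frac{10125}{91}$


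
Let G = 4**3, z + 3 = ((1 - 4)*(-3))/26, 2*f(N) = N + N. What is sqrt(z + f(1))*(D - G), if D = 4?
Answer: -30*I*sqrt(1118)/13 ≈ -77.161*I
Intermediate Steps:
f(N) = N (f(N) = (N + N)/2 = (2*N)/2 = N)
z = -69/26 (z = -3 + ((1 - 4)*(-3))/26 = -3 - 3*(-3)*(1/26) = -3 + 9*(1/26) = -3 + 9/26 = -69/26 ≈ -2.6538)
G = 64
sqrt(z + f(1))*(D - G) = sqrt(-69/26 + 1)*(4 - 1*64) = sqrt(-43/26)*(4 - 64) = (I*sqrt(1118)/26)*(-60) = -30*I*sqrt(1118)/13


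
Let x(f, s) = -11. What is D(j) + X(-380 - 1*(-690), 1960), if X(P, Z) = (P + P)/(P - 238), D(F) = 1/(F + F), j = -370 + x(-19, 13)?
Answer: 9841/1143 ≈ 8.6098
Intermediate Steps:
j = -381 (j = -370 - 11 = -381)
D(F) = 1/(2*F)
X(P, Z) = 2*P/(-238 + P) (X(P, Z) = (2*P)/(-238 + P) = 2*P/(-238 + P))
D(j) + X(-380 - 1*(-690), 1960) = (1/2)/(-381) + 2*(-380 - 1*(-690))/(-238 + (-380 - 1*(-690))) = (1/2)*(-1/381) + 2*(-380 + 690)/(-238 + (-380 + 690)) = -1/762 + 2*310/(-238 + 310) = -1/762 + 2*310/72 = -1/762 + 2*310*(1/72) = -1/762 + 155/18 = 9841/1143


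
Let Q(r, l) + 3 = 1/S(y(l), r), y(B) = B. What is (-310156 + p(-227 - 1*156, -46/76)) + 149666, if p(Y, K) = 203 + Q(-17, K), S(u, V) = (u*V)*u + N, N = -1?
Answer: -1672948174/10437 ≈ -1.6029e+5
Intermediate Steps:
S(u, V) = -1 + V*u**2 (S(u, V) = (u*V)*u - 1 = (V*u)*u - 1 = V*u**2 - 1 = -1 + V*u**2)
Q(r, l) = -3 + 1/(-1 + r*l**2)
p(Y, K) = 203 + (4 + 51*K**2)/(-1 - 17*K**2) (p(Y, K) = 203 + (4 - 3*(-17)*K**2)/(-1 - 17*K**2) = 203 + (4 + 51*K**2)/(-1 - 17*K**2))
(-310156 + p(-227 - 1*156, -46/76)) + 149666 = (-310156 + (199 + 3400*(-46/76)**2)/(1 + 17*(-46/76)**2)) + 149666 = (-310156 + (199 + 3400*(-46*1/76)**2)/(1 + 17*(-46*1/76)**2)) + 149666 = (-310156 + (199 + 3400*(-23/38)**2)/(1 + 17*(-23/38)**2)) + 149666 = (-310156 + (199 + 3400*(529/1444))/(1 + 17*(529/1444))) + 149666 = (-310156 + (199 + 449650/361)/(1 + 8993/1444)) + 149666 = (-310156 + (521489/361)/(10437/1444)) + 149666 = (-310156 + (1444/10437)*(521489/361)) + 149666 = (-310156 + 2085956/10437) + 149666 = -3235012216/10437 + 149666 = -1672948174/10437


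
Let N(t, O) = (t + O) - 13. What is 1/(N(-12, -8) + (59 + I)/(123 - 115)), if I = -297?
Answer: -4/251 ≈ -0.015936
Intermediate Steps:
N(t, O) = -13 + O + t (N(t, O) = (O + t) - 13 = -13 + O + t)
1/(N(-12, -8) + (59 + I)/(123 - 115)) = 1/((-13 - 8 - 12) + (59 - 297)/(123 - 115)) = 1/(-33 - 238/8) = 1/(-33 - 238*⅛) = 1/(-33 - 119/4) = 1/(-251/4) = -4/251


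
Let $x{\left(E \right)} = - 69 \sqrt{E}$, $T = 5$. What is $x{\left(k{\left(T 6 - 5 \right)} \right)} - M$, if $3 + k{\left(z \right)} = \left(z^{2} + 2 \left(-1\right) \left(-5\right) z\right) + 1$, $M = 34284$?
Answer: $-34284 - 207 \sqrt{97} \approx -36323.0$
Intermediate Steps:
$k{\left(z \right)} = -2 + z^{2} + 10 z$ ($k{\left(z \right)} = -3 + \left(\left(z^{2} + 2 \left(-1\right) \left(-5\right) z\right) + 1\right) = -3 + \left(\left(z^{2} + \left(-2\right) \left(-5\right) z\right) + 1\right) = -3 + \left(\left(z^{2} + 10 z\right) + 1\right) = -3 + \left(1 + z^{2} + 10 z\right) = -2 + z^{2} + 10 z$)
$x{\left(k{\left(T 6 - 5 \right)} \right)} - M = - 69 \sqrt{-2 + \left(5 \cdot 6 - 5\right)^{2} + 10 \left(5 \cdot 6 - 5\right)} - 34284 = - 69 \sqrt{-2 + \left(30 - 5\right)^{2} + 10 \left(30 - 5\right)} - 34284 = - 69 \sqrt{-2 + 25^{2} + 10 \cdot 25} - 34284 = - 69 \sqrt{-2 + 625 + 250} - 34284 = - 69 \sqrt{873} - 34284 = - 69 \cdot 3 \sqrt{97} - 34284 = - 207 \sqrt{97} - 34284 = -34284 - 207 \sqrt{97}$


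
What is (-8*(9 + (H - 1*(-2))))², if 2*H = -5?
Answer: 4624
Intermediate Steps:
H = -5/2 (H = (½)*(-5) = -5/2 ≈ -2.5000)
(-8*(9 + (H - 1*(-2))))² = (-8*(9 + (-5/2 - 1*(-2))))² = (-8*(9 + (-5/2 + 2)))² = (-8*(9 - ½))² = (-8*17/2)² = (-68)² = 4624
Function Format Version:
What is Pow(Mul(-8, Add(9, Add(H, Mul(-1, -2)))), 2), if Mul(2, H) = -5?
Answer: 4624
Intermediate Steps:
H = Rational(-5, 2) (H = Mul(Rational(1, 2), -5) = Rational(-5, 2) ≈ -2.5000)
Pow(Mul(-8, Add(9, Add(H, Mul(-1, -2)))), 2) = Pow(Mul(-8, Add(9, Add(Rational(-5, 2), Mul(-1, -2)))), 2) = Pow(Mul(-8, Add(9, Add(Rational(-5, 2), 2))), 2) = Pow(Mul(-8, Add(9, Rational(-1, 2))), 2) = Pow(Mul(-8, Rational(17, 2)), 2) = Pow(-68, 2) = 4624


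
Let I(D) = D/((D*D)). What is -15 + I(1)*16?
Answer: 1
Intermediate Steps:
I(D) = 1/D (I(D) = D/(D²) = D/D² = 1/D)
-15 + I(1)*16 = -15 + 16/1 = -15 + 1*16 = -15 + 16 = 1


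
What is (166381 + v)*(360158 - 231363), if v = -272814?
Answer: -13708038235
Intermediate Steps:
(166381 + v)*(360158 - 231363) = (166381 - 272814)*(360158 - 231363) = -106433*128795 = -13708038235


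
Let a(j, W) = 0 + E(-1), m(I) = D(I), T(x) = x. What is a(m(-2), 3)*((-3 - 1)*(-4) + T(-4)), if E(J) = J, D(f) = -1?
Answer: -12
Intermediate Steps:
m(I) = -1
a(j, W) = -1 (a(j, W) = 0 - 1 = -1)
a(m(-2), 3)*((-3 - 1)*(-4) + T(-4)) = -((-3 - 1)*(-4) - 4) = -(-4*(-4) - 4) = -(16 - 4) = -1*12 = -12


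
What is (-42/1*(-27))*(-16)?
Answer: -18144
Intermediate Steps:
(-42/1*(-27))*(-16) = (-42*1*(-27))*(-16) = -42*(-27)*(-16) = 1134*(-16) = -18144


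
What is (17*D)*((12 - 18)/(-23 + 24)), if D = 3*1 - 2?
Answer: -102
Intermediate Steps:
D = 1 (D = 3 - 2 = 1)
(17*D)*((12 - 18)/(-23 + 24)) = (17*1)*((12 - 18)/(-23 + 24)) = 17*(-6/1) = 17*(-6*1) = 17*(-6) = -102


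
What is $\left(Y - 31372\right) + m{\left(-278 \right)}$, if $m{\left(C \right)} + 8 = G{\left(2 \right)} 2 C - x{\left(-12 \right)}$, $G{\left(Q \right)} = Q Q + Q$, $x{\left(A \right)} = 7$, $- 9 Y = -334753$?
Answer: $\frac{22246}{9} \approx 2471.8$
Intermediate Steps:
$Y = \frac{334753}{9}$ ($Y = \left(- \frac{1}{9}\right) \left(-334753\right) = \frac{334753}{9} \approx 37195.0$)
$G{\left(Q \right)} = Q + Q^{2}$ ($G{\left(Q \right)} = Q^{2} + Q = Q + Q^{2}$)
$m{\left(C \right)} = -15 + 12 C$ ($m{\left(C \right)} = -8 + \left(2 \left(1 + 2\right) 2 C - 7\right) = -8 + \left(2 \cdot 3 \cdot 2 C - 7\right) = -8 + \left(6 \cdot 2 C - 7\right) = -8 + \left(12 C - 7\right) = -8 + \left(-7 + 12 C\right) = -15 + 12 C$)
$\left(Y - 31372\right) + m{\left(-278 \right)} = \left(\frac{334753}{9} - 31372\right) + \left(-15 + 12 \left(-278\right)\right) = \frac{52405}{9} - 3351 = \frac{22246}{9}$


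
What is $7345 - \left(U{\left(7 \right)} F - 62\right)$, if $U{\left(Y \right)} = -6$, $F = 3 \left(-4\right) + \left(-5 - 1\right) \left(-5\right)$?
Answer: $7515$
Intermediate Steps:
$F = 18$ ($F = -12 - -30 = -12 + 30 = 18$)
$7345 - \left(U{\left(7 \right)} F - 62\right) = 7345 - \left(\left(-6\right) 18 - 62\right) = 7345 - \left(-108 - 62\right) = 7345 - -170 = 7345 + 170 = 7515$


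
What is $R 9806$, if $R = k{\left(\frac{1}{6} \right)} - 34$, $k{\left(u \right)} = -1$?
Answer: $-343210$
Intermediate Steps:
$R = -35$ ($R = -1 - 34 = -35$)
$R 9806 = \left(-35\right) 9806 = -343210$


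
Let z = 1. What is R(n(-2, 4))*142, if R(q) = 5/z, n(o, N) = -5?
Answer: 710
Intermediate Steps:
R(q) = 5 (R(q) = 5/1 = 5*1 = 5)
R(n(-2, 4))*142 = 5*142 = 710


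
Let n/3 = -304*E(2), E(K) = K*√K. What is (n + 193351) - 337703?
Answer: -144352 - 1824*√2 ≈ -1.4693e+5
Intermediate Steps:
E(K) = K^(3/2)
n = -1824*√2 (n = 3*(-608*√2) = -1824*√2 ≈ -2579.5)
(n + 193351) - 337703 = (-1824*√2 + 193351) - 337703 = (193351 - 1824*√2) - 337703 = -144352 - 1824*√2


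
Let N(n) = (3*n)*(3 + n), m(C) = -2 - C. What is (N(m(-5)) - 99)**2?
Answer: 2025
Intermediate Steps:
N(n) = 3*n*(3 + n)
(N(m(-5)) - 99)**2 = (3*(-2 - 1*(-5))*(3 + (-2 - 1*(-5))) - 99)**2 = (3*(-2 + 5)*(3 + (-2 + 5)) - 99)**2 = (3*3*(3 + 3) - 99)**2 = (3*3*6 - 99)**2 = (54 - 99)**2 = (-45)**2 = 2025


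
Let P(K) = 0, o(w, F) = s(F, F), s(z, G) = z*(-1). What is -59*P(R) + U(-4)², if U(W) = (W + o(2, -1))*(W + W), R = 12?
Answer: 576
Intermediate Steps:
s(z, G) = -z
o(w, F) = -F
U(W) = 2*W*(1 + W) (U(W) = (W - 1*(-1))*(W + W) = (W + 1)*(2*W) = (1 + W)*(2*W) = 2*W*(1 + W))
-59*P(R) + U(-4)² = -59*0 + (2*(-4)*(1 - 4))² = 0 + (2*(-4)*(-3))² = 0 + 24² = 0 + 576 = 576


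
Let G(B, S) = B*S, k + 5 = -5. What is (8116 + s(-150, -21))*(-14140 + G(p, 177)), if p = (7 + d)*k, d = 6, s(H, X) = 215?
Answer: -309496650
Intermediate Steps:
k = -10 (k = -5 - 5 = -10)
p = -130 (p = (7 + 6)*(-10) = 13*(-10) = -130)
(8116 + s(-150, -21))*(-14140 + G(p, 177)) = (8116 + 215)*(-14140 - 130*177) = 8331*(-14140 - 23010) = 8331*(-37150) = -309496650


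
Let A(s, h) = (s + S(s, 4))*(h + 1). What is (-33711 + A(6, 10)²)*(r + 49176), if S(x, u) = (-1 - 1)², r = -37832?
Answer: -245155184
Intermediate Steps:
S(x, u) = 4 (S(x, u) = (-2)² = 4)
A(s, h) = (1 + h)*(4 + s) (A(s, h) = (s + 4)*(h + 1) = (4 + s)*(1 + h) = (1 + h)*(4 + s))
(-33711 + A(6, 10)²)*(r + 49176) = (-33711 + (4 + 6 + 4*10 + 10*6)²)*(-37832 + 49176) = (-33711 + (4 + 6 + 40 + 60)²)*11344 = (-33711 + 110²)*11344 = (-33711 + 12100)*11344 = -21611*11344 = -245155184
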